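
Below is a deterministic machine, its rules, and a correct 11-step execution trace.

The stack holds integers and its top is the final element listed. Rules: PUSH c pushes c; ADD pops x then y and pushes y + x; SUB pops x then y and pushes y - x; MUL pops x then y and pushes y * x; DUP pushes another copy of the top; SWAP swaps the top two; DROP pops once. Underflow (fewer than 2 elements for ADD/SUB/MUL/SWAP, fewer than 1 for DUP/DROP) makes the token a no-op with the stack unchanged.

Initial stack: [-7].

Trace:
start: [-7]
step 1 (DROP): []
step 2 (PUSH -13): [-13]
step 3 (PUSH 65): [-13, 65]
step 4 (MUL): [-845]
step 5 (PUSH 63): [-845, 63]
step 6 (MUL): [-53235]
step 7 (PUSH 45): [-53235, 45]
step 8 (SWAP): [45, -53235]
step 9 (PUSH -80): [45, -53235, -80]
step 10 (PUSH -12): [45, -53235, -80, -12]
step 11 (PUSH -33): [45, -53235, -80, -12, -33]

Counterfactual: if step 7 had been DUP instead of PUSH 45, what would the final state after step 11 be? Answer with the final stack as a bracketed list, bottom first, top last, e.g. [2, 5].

(re-executing from step 7 with the substitution; state before step 7: [-53235])
step 7 (DUP): [-53235, -53235]
step 8 (SWAP): [-53235, -53235]
step 9 (PUSH -80): [-53235, -53235, -80]
step 10 (PUSH -12): [-53235, -53235, -80, -12]
step 11 (PUSH -33): [-53235, -53235, -80, -12, -33]

[-53235, -53235, -80, -12, -33]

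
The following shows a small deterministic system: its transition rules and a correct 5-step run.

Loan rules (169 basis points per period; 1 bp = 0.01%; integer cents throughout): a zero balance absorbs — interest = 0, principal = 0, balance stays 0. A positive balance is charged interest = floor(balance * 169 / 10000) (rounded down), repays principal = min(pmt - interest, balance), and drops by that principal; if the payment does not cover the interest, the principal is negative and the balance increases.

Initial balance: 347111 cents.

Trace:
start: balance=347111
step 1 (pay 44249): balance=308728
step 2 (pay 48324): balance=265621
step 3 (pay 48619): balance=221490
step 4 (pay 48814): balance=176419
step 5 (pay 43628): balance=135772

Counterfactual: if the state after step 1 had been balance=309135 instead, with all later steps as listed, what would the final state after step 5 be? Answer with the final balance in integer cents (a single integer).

136207

state after step 1 := balance=309135
step 2 (pay 48324): balance=266035
step 3 (pay 48619): balance=221911
step 4 (pay 48814): balance=176847
step 5 (pay 43628): balance=136207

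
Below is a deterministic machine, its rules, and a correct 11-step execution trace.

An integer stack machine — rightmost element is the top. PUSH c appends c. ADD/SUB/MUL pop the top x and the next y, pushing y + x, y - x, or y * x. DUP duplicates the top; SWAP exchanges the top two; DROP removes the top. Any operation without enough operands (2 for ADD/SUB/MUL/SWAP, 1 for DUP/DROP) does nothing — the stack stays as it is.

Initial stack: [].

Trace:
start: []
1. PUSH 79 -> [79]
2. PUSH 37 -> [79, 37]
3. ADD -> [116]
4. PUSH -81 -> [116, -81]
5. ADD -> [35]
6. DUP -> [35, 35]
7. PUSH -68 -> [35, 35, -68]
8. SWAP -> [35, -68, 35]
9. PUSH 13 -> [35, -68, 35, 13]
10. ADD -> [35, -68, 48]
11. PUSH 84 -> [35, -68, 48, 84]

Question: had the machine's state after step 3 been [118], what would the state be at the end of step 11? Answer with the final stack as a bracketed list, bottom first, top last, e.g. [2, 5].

state after step 3 := [118]
4. PUSH -81 -> [118, -81]
5. ADD -> [37]
6. DUP -> [37, 37]
7. PUSH -68 -> [37, 37, -68]
8. SWAP -> [37, -68, 37]
9. PUSH 13 -> [37, -68, 37, 13]
10. ADD -> [37, -68, 50]
11. PUSH 84 -> [37, -68, 50, 84]

[37, -68, 50, 84]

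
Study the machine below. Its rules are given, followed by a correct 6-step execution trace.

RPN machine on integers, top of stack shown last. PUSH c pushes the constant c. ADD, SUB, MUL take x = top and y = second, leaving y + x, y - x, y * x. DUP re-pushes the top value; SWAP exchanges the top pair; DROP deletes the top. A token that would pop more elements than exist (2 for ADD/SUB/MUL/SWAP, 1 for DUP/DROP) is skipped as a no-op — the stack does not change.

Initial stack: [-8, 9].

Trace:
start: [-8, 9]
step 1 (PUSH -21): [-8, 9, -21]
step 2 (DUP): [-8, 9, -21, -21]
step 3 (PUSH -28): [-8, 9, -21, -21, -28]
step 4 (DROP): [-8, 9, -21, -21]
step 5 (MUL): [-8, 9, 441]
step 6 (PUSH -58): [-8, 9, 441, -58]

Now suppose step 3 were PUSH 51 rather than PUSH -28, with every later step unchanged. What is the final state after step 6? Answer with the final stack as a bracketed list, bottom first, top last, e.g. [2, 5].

[-8, 9, 441, -58]

(re-executing from step 3 with the substitution; state before step 3: [-8, 9, -21, -21])
step 3 (PUSH 51): [-8, 9, -21, -21, 51]
step 4 (DROP): [-8, 9, -21, -21]
step 5 (MUL): [-8, 9, 441]
step 6 (PUSH -58): [-8, 9, 441, -58]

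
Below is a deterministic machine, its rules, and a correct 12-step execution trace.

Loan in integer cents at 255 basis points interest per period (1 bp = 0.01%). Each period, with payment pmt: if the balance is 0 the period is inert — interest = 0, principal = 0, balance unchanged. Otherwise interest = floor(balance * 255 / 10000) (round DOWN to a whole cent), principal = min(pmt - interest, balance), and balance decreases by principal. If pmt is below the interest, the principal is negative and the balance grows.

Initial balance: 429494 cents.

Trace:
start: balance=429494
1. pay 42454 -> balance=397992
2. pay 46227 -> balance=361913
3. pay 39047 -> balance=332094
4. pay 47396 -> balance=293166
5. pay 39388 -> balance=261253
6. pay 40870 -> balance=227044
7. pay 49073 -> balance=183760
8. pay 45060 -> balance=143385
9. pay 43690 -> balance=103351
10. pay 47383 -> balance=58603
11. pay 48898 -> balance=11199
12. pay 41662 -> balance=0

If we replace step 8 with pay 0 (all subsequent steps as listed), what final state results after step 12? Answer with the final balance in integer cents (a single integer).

19656

(re-executing from step 8 with the substitution; state before step 8: balance=183760)
8. pay 0 -> balance=188445
9. pay 43690 -> balance=149560
10. pay 47383 -> balance=105990
11. pay 48898 -> balance=59794
12. pay 41662 -> balance=19656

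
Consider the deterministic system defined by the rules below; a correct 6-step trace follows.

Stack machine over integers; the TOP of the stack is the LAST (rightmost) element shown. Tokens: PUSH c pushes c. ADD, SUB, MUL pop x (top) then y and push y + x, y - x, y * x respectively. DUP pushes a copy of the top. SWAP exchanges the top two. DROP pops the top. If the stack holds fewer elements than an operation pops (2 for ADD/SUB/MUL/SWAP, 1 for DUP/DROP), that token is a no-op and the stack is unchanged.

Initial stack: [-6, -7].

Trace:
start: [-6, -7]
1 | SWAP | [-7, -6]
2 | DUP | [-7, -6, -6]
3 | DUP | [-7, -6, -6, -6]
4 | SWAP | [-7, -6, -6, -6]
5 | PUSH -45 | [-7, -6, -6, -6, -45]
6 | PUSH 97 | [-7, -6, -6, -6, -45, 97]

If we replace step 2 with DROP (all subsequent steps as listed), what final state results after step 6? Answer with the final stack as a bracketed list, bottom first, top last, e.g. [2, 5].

(re-executing from step 2 with the substitution; state before step 2: [-7, -6])
2 | DROP | [-7]
3 | DUP | [-7, -7]
4 | SWAP | [-7, -7]
5 | PUSH -45 | [-7, -7, -45]
6 | PUSH 97 | [-7, -7, -45, 97]

[-7, -7, -45, 97]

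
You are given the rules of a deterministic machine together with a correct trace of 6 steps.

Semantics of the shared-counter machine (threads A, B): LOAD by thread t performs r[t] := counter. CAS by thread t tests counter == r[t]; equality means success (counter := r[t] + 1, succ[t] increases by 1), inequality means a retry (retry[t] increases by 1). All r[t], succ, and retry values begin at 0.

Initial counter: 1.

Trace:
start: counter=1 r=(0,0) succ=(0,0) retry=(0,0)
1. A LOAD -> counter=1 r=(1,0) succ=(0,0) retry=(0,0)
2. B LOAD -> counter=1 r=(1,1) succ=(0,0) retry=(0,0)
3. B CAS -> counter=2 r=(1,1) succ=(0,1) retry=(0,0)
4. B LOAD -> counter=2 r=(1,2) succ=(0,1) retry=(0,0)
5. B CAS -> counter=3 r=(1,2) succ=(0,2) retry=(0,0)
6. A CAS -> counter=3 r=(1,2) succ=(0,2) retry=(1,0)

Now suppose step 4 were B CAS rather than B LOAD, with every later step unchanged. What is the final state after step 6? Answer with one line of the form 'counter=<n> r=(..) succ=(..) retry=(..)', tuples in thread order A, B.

counter=2 r=(1,1) succ=(0,1) retry=(1,2)

(re-executing from step 4 with the substitution; state before step 4: counter=2 r=(1,1) succ=(0,1) retry=(0,0))
4. B CAS -> counter=2 r=(1,1) succ=(0,1) retry=(0,1)
5. B CAS -> counter=2 r=(1,1) succ=(0,1) retry=(0,2)
6. A CAS -> counter=2 r=(1,1) succ=(0,1) retry=(1,2)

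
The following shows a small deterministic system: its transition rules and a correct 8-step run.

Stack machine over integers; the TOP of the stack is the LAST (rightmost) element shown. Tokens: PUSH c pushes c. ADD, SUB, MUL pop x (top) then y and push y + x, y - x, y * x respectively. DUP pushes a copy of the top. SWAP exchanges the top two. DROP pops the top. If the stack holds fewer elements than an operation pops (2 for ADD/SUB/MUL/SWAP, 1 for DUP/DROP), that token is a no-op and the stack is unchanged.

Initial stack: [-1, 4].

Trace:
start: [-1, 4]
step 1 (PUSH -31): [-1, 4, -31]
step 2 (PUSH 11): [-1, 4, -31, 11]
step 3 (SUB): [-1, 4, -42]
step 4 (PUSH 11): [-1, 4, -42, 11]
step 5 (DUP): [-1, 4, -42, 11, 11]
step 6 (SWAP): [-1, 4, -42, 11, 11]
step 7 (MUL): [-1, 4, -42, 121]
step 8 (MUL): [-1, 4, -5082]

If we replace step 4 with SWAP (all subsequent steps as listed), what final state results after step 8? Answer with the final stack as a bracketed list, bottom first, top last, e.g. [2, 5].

[-1, -672]

(re-executing from step 4 with the substitution; state before step 4: [-1, 4, -42])
step 4 (SWAP): [-1, -42, 4]
step 5 (DUP): [-1, -42, 4, 4]
step 6 (SWAP): [-1, -42, 4, 4]
step 7 (MUL): [-1, -42, 16]
step 8 (MUL): [-1, -672]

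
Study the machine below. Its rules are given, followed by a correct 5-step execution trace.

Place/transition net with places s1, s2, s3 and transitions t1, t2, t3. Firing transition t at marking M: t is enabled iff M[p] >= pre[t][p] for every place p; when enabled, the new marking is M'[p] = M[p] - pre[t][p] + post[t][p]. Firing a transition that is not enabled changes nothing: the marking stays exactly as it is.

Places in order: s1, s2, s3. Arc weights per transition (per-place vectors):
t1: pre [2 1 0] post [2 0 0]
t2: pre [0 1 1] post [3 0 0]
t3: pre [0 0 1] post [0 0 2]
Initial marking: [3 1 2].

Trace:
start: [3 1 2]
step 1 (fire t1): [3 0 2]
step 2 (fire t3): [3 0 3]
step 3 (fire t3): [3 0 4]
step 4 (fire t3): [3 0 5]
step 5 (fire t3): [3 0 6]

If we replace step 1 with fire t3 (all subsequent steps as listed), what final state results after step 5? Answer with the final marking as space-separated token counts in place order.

3 1 7

(re-executing from step 1 with the substitution; state before step 1: [3 1 2])
step 1 (fire t3): [3 1 3]
step 2 (fire t3): [3 1 4]
step 3 (fire t3): [3 1 5]
step 4 (fire t3): [3 1 6]
step 5 (fire t3): [3 1 7]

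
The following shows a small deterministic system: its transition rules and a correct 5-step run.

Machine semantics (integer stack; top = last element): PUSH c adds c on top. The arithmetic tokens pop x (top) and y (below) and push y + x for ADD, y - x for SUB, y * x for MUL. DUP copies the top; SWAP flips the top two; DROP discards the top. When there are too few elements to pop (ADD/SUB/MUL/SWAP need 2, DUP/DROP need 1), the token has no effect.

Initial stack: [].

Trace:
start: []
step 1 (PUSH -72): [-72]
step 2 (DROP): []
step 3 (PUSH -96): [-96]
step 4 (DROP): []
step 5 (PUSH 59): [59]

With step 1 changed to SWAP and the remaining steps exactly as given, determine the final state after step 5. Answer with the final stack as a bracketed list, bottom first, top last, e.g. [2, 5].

(re-executing from step 1 with the substitution; state before step 1: [])
step 1 (SWAP): []
step 2 (DROP): []
step 3 (PUSH -96): [-96]
step 4 (DROP): []
step 5 (PUSH 59): [59]

[59]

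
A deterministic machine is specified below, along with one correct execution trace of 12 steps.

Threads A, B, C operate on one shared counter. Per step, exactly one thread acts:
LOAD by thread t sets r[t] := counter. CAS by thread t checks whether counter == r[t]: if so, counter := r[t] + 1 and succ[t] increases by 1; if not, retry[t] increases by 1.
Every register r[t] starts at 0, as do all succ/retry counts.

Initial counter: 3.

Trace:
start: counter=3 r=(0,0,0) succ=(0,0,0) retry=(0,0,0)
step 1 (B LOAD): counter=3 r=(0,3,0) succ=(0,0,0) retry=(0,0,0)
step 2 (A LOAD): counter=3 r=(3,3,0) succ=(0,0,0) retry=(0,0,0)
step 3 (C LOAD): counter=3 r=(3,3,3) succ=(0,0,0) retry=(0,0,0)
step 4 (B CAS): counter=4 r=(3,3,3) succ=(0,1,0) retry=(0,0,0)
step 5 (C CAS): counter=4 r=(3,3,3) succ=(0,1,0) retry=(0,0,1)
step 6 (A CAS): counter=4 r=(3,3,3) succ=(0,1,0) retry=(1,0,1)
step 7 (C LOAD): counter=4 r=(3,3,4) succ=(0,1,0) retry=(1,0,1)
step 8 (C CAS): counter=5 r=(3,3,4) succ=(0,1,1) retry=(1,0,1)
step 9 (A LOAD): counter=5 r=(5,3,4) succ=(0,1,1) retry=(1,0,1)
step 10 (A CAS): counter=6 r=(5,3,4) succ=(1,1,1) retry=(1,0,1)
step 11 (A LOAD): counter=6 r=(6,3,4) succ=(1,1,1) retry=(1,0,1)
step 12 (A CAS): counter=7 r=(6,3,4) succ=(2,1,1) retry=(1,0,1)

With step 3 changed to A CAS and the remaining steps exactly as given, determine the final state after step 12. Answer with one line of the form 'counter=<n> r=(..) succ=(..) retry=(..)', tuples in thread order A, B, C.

counter=7 r=(6,3,4) succ=(3,0,1) retry=(1,1,1)

(re-executing from step 3 with the substitution; state before step 3: counter=3 r=(3,3,0) succ=(0,0,0) retry=(0,0,0))
step 3 (A CAS): counter=4 r=(3,3,0) succ=(1,0,0) retry=(0,0,0)
step 4 (B CAS): counter=4 r=(3,3,0) succ=(1,0,0) retry=(0,1,0)
step 5 (C CAS): counter=4 r=(3,3,0) succ=(1,0,0) retry=(0,1,1)
step 6 (A CAS): counter=4 r=(3,3,0) succ=(1,0,0) retry=(1,1,1)
step 7 (C LOAD): counter=4 r=(3,3,4) succ=(1,0,0) retry=(1,1,1)
step 8 (C CAS): counter=5 r=(3,3,4) succ=(1,0,1) retry=(1,1,1)
step 9 (A LOAD): counter=5 r=(5,3,4) succ=(1,0,1) retry=(1,1,1)
step 10 (A CAS): counter=6 r=(5,3,4) succ=(2,0,1) retry=(1,1,1)
step 11 (A LOAD): counter=6 r=(6,3,4) succ=(2,0,1) retry=(1,1,1)
step 12 (A CAS): counter=7 r=(6,3,4) succ=(3,0,1) retry=(1,1,1)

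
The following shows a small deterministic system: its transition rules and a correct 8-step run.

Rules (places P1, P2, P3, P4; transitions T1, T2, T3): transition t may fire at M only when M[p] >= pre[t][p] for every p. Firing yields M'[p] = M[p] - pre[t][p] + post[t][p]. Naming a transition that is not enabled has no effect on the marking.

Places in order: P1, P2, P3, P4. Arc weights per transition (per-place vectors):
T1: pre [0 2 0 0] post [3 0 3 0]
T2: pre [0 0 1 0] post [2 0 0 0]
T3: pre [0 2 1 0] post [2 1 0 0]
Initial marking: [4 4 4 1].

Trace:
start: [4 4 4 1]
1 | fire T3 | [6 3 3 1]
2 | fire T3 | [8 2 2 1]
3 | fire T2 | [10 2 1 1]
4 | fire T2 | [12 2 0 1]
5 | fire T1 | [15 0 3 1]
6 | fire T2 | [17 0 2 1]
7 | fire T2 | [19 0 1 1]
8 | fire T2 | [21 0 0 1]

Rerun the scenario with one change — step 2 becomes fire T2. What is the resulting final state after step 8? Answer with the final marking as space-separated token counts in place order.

(re-executing from step 2 with the substitution; state before step 2: [6 3 3 1])
2 | fire T2 | [8 3 2 1]
3 | fire T2 | [10 3 1 1]
4 | fire T2 | [12 3 0 1]
5 | fire T1 | [15 1 3 1]
6 | fire T2 | [17 1 2 1]
7 | fire T2 | [19 1 1 1]
8 | fire T2 | [21 1 0 1]

21 1 0 1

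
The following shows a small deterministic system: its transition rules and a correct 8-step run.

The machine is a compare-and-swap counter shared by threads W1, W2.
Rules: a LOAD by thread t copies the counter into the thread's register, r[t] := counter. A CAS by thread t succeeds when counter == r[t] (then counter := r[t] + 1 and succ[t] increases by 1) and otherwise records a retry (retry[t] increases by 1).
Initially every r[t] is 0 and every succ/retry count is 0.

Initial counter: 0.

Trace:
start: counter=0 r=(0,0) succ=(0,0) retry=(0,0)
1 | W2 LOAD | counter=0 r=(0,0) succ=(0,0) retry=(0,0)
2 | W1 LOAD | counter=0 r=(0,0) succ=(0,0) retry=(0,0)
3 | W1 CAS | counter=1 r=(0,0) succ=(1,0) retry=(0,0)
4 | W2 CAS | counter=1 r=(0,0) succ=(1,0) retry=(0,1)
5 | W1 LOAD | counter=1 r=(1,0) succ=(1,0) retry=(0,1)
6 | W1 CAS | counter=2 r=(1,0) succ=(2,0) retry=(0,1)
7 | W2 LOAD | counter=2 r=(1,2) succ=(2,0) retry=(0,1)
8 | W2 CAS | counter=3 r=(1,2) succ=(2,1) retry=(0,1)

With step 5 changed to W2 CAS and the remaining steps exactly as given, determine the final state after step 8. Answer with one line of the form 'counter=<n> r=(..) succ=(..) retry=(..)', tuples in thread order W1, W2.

(re-executing from step 5 with the substitution; state before step 5: counter=1 r=(0,0) succ=(1,0) retry=(0,1))
5 | W2 CAS | counter=1 r=(0,0) succ=(1,0) retry=(0,2)
6 | W1 CAS | counter=1 r=(0,0) succ=(1,0) retry=(1,2)
7 | W2 LOAD | counter=1 r=(0,1) succ=(1,0) retry=(1,2)
8 | W2 CAS | counter=2 r=(0,1) succ=(1,1) retry=(1,2)

counter=2 r=(0,1) succ=(1,1) retry=(1,2)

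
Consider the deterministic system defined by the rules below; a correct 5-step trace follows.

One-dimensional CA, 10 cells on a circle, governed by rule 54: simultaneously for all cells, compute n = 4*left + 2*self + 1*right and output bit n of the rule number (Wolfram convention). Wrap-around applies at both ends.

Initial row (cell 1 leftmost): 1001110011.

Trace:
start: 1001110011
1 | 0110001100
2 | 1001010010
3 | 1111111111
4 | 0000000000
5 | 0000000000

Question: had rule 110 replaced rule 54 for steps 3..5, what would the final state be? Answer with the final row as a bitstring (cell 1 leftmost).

1010110101

(re-executing steps 3..5 under rule 110; state before step 3: 1001010010)
3 | 1011110111
4 | 1110011100
5 | 1010110101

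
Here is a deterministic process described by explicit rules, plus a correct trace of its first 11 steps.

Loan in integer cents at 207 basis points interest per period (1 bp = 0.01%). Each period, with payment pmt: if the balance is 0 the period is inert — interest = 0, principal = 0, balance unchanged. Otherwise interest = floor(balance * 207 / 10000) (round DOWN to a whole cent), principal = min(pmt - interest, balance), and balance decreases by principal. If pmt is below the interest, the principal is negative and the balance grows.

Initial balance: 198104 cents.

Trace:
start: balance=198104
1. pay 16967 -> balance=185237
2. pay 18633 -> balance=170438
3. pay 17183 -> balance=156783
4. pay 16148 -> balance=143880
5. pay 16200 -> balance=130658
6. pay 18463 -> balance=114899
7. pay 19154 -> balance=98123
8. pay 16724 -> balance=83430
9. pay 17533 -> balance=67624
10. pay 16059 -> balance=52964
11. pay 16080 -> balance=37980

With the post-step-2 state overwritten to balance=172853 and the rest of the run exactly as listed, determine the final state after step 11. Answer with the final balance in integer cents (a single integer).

40883

state after step 2 := balance=172853
3. pay 17183 -> balance=159248
4. pay 16148 -> balance=146396
5. pay 16200 -> balance=133226
6. pay 18463 -> balance=117520
7. pay 19154 -> balance=100798
8. pay 16724 -> balance=86160
9. pay 17533 -> balance=70410
10. pay 16059 -> balance=55808
11. pay 16080 -> balance=40883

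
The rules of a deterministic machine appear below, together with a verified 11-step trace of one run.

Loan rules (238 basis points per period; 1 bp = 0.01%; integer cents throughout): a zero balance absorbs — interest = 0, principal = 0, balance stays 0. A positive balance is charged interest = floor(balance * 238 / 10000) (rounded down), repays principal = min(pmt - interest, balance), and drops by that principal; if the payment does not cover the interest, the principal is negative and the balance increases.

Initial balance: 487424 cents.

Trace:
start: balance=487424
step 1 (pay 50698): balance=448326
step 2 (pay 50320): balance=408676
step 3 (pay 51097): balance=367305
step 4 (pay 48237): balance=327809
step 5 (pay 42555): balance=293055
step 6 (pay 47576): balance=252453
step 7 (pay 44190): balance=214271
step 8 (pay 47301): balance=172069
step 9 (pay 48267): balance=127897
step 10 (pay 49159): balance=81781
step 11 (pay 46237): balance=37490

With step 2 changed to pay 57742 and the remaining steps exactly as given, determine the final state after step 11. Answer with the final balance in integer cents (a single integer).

28319

(re-executing from step 2 with the substitution; state before step 2: balance=448326)
step 2 (pay 57742): balance=401254
step 3 (pay 51097): balance=359706
step 4 (pay 48237): balance=320030
step 5 (pay 42555): balance=285091
step 6 (pay 47576): balance=244300
step 7 (pay 44190): balance=205924
step 8 (pay 47301): balance=163523
step 9 (pay 48267): balance=119147
step 10 (pay 49159): balance=72823
step 11 (pay 46237): balance=28319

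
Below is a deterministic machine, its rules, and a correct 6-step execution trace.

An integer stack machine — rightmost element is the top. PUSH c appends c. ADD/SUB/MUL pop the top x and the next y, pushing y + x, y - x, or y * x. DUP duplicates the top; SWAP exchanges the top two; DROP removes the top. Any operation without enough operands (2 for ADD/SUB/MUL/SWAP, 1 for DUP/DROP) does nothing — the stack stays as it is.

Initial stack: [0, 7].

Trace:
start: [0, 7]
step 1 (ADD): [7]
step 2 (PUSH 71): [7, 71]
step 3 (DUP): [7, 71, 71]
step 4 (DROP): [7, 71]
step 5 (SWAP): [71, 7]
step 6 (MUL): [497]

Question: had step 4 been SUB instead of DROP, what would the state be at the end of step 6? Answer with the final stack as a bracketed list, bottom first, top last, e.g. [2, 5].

[0]

(re-executing from step 4 with the substitution; state before step 4: [7, 71, 71])
step 4 (SUB): [7, 0]
step 5 (SWAP): [0, 7]
step 6 (MUL): [0]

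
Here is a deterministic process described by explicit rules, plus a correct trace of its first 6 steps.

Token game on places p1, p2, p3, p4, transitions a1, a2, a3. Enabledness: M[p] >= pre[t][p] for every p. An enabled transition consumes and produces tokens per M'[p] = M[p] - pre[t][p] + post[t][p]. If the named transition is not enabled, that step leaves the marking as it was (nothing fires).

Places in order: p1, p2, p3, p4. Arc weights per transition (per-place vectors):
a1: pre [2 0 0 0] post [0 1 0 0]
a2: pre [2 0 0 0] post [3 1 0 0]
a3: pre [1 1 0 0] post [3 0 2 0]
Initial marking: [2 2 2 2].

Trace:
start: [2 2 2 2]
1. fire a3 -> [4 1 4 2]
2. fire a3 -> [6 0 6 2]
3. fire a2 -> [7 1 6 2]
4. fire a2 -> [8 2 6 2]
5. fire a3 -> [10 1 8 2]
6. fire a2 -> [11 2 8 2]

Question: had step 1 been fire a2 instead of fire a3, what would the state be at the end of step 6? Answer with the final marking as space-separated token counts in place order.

10 4 6 2

(re-executing from step 1 with the substitution; state before step 1: [2 2 2 2])
1. fire a2 -> [3 3 2 2]
2. fire a3 -> [5 2 4 2]
3. fire a2 -> [6 3 4 2]
4. fire a2 -> [7 4 4 2]
5. fire a3 -> [9 3 6 2]
6. fire a2 -> [10 4 6 2]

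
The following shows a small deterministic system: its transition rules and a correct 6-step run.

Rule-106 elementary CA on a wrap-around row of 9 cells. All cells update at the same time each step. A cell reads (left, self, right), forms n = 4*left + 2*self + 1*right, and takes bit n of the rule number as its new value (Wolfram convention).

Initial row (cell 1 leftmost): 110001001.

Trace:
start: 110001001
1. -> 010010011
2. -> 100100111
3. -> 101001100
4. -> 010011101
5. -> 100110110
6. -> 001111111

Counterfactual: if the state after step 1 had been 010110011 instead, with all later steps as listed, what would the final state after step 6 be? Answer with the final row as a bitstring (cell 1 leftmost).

state after step 1 := 010110011
2. -> 101110111
3. -> 111011100
4. -> 101110101
5. -> 111011011
6. -> 001111110

001111110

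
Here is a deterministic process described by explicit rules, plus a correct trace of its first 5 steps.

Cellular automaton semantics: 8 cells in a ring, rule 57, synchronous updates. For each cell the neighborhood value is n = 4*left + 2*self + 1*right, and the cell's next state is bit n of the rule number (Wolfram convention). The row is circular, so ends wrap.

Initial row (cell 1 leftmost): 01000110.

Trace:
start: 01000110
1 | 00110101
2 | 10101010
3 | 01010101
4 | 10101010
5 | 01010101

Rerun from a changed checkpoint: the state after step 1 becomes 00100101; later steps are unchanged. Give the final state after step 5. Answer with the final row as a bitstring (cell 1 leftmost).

state after step 1 := 00100101
2 | 10010010
3 | 01001001
4 | 10100100
5 | 01010010

01010010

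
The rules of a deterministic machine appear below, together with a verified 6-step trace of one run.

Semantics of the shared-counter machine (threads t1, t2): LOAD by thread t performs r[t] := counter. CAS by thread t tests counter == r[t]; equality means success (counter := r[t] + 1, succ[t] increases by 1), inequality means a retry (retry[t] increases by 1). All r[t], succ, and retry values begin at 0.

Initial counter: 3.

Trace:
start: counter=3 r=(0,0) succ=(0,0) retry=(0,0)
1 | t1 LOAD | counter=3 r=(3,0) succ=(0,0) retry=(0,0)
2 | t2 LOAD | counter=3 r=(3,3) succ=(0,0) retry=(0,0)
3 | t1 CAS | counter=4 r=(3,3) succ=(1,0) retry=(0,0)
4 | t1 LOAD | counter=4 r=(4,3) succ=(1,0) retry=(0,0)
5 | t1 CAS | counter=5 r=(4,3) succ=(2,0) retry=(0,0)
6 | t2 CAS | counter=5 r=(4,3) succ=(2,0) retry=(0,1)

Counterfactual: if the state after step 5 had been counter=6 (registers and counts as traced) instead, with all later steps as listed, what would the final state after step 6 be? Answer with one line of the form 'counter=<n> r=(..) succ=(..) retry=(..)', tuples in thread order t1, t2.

state after step 5 := counter=6 r=(4,3) succ=(2,0) retry=(0,0)
6 | t2 CAS | counter=6 r=(4,3) succ=(2,0) retry=(0,1)

counter=6 r=(4,3) succ=(2,0) retry=(0,1)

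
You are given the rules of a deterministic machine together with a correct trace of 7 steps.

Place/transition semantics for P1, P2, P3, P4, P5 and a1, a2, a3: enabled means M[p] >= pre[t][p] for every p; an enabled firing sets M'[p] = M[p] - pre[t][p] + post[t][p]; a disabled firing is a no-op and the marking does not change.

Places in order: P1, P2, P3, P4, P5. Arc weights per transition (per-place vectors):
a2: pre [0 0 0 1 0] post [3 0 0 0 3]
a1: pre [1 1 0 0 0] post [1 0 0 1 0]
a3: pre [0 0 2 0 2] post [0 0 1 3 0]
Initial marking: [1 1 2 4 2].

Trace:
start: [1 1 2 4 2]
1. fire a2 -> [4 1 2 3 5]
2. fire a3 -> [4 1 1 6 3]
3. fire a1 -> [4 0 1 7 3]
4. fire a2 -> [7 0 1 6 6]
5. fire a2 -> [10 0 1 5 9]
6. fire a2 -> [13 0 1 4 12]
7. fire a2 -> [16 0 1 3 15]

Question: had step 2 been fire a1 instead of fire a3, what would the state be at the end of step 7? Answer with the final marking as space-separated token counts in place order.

(re-executing from step 2 with the substitution; state before step 2: [4 1 2 3 5])
2. fire a1 -> [4 0 2 4 5]
3. fire a1 -> [4 0 2 4 5]
4. fire a2 -> [7 0 2 3 8]
5. fire a2 -> [10 0 2 2 11]
6. fire a2 -> [13 0 2 1 14]
7. fire a2 -> [16 0 2 0 17]

16 0 2 0 17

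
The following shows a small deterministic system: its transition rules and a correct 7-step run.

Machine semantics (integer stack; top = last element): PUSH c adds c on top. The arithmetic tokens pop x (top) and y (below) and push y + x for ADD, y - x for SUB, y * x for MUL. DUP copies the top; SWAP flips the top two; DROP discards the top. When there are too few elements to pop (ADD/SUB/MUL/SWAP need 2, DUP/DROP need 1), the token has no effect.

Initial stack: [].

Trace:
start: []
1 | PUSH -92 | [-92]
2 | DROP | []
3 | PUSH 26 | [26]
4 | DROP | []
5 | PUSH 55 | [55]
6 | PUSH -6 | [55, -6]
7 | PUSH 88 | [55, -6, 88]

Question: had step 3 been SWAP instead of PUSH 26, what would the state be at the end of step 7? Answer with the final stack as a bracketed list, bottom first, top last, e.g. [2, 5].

[55, -6, 88]

(re-executing from step 3 with the substitution; state before step 3: [])
3 | SWAP | []
4 | DROP | []
5 | PUSH 55 | [55]
6 | PUSH -6 | [55, -6]
7 | PUSH 88 | [55, -6, 88]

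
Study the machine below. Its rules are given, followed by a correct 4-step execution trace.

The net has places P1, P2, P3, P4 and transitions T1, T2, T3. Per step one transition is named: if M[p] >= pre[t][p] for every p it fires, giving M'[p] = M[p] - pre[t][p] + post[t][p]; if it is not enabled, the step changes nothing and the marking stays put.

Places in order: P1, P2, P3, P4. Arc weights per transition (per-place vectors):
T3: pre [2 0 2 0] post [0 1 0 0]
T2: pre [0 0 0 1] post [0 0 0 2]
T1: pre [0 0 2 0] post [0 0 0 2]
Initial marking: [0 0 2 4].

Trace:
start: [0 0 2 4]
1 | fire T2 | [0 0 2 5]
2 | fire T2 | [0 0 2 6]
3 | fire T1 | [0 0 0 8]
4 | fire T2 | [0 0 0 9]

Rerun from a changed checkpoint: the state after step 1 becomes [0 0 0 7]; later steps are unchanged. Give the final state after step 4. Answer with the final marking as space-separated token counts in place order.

state after step 1 := [0 0 0 7]
2 | fire T2 | [0 0 0 8]
3 | fire T1 | [0 0 0 8]
4 | fire T2 | [0 0 0 9]

0 0 0 9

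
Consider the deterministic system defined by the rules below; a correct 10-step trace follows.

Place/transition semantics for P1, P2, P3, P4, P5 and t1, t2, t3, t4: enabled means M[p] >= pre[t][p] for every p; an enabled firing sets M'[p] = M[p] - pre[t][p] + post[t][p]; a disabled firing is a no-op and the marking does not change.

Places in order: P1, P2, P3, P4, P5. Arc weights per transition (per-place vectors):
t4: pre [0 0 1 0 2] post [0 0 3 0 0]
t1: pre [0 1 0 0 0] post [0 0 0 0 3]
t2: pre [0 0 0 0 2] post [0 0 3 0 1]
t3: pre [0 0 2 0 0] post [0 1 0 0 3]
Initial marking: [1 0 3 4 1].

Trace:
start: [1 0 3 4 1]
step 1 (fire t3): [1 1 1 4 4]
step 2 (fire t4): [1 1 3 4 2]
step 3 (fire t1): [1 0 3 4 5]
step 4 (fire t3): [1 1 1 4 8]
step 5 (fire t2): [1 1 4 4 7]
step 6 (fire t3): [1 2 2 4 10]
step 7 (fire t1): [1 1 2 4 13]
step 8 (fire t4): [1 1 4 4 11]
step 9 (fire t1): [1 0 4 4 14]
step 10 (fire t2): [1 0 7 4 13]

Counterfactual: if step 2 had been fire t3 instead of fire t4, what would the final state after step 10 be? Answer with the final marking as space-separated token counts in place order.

(re-executing from step 2 with the substitution; state before step 2: [1 1 1 4 4])
step 2 (fire t3): [1 1 1 4 4]
step 3 (fire t1): [1 0 1 4 7]
step 4 (fire t3): [1 0 1 4 7]
step 5 (fire t2): [1 0 4 4 6]
step 6 (fire t3): [1 1 2 4 9]
step 7 (fire t1): [1 0 2 4 12]
step 8 (fire t4): [1 0 4 4 10]
step 9 (fire t1): [1 0 4 4 10]
step 10 (fire t2): [1 0 7 4 9]

1 0 7 4 9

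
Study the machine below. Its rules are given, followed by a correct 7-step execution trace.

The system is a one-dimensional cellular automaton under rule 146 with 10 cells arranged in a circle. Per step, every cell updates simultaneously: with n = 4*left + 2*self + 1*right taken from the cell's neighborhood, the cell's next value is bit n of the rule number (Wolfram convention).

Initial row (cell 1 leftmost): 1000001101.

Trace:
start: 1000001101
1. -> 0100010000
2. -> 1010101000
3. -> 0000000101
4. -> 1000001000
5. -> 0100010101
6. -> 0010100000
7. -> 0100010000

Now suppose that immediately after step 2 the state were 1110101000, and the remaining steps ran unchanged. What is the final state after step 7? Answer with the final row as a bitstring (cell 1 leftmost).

state after step 2 := 1110101000
3. -> 0100000101
4. -> 0010001000
5. -> 0101010100
6. -> 1000000010
7. -> 0100000100

0100000100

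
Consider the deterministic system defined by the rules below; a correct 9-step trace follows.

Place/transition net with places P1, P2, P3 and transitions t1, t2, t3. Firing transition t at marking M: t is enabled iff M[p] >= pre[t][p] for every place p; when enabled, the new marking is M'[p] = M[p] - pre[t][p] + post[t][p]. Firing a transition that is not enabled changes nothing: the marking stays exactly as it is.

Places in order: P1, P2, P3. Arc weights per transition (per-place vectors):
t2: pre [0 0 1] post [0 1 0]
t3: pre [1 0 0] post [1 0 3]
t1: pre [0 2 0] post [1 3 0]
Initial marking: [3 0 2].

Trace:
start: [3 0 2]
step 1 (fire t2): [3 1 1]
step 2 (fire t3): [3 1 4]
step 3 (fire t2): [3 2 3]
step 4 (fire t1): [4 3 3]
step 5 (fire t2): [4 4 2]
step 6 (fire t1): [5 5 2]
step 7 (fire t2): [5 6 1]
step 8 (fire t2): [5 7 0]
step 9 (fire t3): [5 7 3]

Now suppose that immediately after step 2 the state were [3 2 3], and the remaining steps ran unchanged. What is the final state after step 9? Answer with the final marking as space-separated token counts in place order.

5 7 3

state after step 2 := [3 2 3]
step 3 (fire t2): [3 3 2]
step 4 (fire t1): [4 4 2]
step 5 (fire t2): [4 5 1]
step 6 (fire t1): [5 6 1]
step 7 (fire t2): [5 7 0]
step 8 (fire t2): [5 7 0]
step 9 (fire t3): [5 7 3]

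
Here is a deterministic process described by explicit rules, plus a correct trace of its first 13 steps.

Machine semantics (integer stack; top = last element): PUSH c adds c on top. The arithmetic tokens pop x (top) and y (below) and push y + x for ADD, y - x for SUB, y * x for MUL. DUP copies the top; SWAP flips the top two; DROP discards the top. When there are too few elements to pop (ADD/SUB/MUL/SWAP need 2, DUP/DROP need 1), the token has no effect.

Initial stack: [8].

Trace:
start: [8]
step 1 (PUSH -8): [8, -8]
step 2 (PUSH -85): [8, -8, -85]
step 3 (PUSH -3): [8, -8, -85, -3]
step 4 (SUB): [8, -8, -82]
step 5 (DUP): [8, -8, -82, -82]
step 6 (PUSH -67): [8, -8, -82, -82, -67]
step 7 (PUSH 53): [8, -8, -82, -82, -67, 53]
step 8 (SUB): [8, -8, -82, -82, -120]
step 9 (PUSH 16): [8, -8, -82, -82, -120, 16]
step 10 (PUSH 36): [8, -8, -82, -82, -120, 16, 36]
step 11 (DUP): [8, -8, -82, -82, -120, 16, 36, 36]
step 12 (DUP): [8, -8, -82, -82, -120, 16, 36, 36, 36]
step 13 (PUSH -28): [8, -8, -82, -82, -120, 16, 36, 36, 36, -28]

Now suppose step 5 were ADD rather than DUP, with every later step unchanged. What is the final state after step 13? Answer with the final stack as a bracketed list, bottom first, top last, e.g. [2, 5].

[8, -90, -120, 16, 36, 36, 36, -28]

(re-executing from step 5 with the substitution; state before step 5: [8, -8, -82])
step 5 (ADD): [8, -90]
step 6 (PUSH -67): [8, -90, -67]
step 7 (PUSH 53): [8, -90, -67, 53]
step 8 (SUB): [8, -90, -120]
step 9 (PUSH 16): [8, -90, -120, 16]
step 10 (PUSH 36): [8, -90, -120, 16, 36]
step 11 (DUP): [8, -90, -120, 16, 36, 36]
step 12 (DUP): [8, -90, -120, 16, 36, 36, 36]
step 13 (PUSH -28): [8, -90, -120, 16, 36, 36, 36, -28]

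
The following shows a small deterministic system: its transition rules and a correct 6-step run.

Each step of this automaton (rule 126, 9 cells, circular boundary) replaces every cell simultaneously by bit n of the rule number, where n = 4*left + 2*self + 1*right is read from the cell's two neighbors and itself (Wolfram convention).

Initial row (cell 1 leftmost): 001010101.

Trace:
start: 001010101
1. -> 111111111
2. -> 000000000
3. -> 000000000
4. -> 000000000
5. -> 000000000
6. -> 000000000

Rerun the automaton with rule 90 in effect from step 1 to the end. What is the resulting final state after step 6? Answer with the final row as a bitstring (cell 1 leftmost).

000100010

(re-executing steps 1..6 under rule 90; state before step 1: 001010101)
1. -> 110000000
2. -> 111000001
3. -> 001100011
4. -> 111110111
5. -> 000010100
6. -> 000100010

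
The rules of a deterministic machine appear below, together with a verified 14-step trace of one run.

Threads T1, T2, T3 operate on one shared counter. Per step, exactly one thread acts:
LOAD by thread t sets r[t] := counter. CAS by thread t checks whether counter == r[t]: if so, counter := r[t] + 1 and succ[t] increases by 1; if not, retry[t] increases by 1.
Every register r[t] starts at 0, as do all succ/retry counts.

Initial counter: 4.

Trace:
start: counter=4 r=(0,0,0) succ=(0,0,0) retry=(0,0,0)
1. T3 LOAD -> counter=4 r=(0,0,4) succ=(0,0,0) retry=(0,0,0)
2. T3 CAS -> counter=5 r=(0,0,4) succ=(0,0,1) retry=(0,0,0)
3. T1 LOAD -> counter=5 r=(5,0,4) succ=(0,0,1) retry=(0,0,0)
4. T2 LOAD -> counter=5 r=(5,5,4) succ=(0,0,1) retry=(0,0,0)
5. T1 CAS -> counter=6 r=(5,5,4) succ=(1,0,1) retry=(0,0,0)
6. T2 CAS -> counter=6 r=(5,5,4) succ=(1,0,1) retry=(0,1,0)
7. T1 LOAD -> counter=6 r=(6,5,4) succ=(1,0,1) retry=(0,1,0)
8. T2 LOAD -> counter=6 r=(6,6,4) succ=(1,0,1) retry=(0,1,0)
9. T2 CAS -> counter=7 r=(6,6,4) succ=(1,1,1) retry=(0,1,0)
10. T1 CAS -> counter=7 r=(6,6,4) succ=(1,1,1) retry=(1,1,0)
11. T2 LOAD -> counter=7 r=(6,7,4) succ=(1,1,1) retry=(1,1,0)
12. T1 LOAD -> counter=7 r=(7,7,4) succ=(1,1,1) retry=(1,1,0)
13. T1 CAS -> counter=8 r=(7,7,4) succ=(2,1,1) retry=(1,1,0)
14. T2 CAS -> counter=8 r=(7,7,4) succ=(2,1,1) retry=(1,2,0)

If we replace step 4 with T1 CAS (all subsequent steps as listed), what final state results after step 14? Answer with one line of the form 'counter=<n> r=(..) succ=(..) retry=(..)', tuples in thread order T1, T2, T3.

counter=8 r=(7,7,4) succ=(2,1,1) retry=(2,2,0)

(re-executing from step 4 with the substitution; state before step 4: counter=5 r=(5,0,4) succ=(0,0,1) retry=(0,0,0))
4. T1 CAS -> counter=6 r=(5,0,4) succ=(1,0,1) retry=(0,0,0)
5. T1 CAS -> counter=6 r=(5,0,4) succ=(1,0,1) retry=(1,0,0)
6. T2 CAS -> counter=6 r=(5,0,4) succ=(1,0,1) retry=(1,1,0)
7. T1 LOAD -> counter=6 r=(6,0,4) succ=(1,0,1) retry=(1,1,0)
8. T2 LOAD -> counter=6 r=(6,6,4) succ=(1,0,1) retry=(1,1,0)
9. T2 CAS -> counter=7 r=(6,6,4) succ=(1,1,1) retry=(1,1,0)
10. T1 CAS -> counter=7 r=(6,6,4) succ=(1,1,1) retry=(2,1,0)
11. T2 LOAD -> counter=7 r=(6,7,4) succ=(1,1,1) retry=(2,1,0)
12. T1 LOAD -> counter=7 r=(7,7,4) succ=(1,1,1) retry=(2,1,0)
13. T1 CAS -> counter=8 r=(7,7,4) succ=(2,1,1) retry=(2,1,0)
14. T2 CAS -> counter=8 r=(7,7,4) succ=(2,1,1) retry=(2,2,0)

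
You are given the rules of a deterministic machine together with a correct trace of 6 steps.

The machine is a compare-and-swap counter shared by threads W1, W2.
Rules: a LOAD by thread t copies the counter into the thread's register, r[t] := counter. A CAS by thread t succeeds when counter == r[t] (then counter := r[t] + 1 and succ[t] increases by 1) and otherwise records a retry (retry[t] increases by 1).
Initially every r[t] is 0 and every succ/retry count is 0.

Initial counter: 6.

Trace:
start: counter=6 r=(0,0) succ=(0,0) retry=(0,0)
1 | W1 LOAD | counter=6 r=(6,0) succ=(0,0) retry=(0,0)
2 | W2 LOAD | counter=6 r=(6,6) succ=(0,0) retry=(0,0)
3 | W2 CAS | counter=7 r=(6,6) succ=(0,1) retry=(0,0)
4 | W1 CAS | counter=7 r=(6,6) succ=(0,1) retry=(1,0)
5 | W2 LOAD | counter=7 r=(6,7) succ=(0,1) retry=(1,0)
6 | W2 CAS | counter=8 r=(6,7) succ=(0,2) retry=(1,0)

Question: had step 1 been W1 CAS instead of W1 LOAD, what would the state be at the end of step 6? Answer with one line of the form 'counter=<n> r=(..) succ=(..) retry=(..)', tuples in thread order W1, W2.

counter=8 r=(0,7) succ=(0,2) retry=(2,0)

(re-executing from step 1 with the substitution; state before step 1: counter=6 r=(0,0) succ=(0,0) retry=(0,0))
1 | W1 CAS | counter=6 r=(0,0) succ=(0,0) retry=(1,0)
2 | W2 LOAD | counter=6 r=(0,6) succ=(0,0) retry=(1,0)
3 | W2 CAS | counter=7 r=(0,6) succ=(0,1) retry=(1,0)
4 | W1 CAS | counter=7 r=(0,6) succ=(0,1) retry=(2,0)
5 | W2 LOAD | counter=7 r=(0,7) succ=(0,1) retry=(2,0)
6 | W2 CAS | counter=8 r=(0,7) succ=(0,2) retry=(2,0)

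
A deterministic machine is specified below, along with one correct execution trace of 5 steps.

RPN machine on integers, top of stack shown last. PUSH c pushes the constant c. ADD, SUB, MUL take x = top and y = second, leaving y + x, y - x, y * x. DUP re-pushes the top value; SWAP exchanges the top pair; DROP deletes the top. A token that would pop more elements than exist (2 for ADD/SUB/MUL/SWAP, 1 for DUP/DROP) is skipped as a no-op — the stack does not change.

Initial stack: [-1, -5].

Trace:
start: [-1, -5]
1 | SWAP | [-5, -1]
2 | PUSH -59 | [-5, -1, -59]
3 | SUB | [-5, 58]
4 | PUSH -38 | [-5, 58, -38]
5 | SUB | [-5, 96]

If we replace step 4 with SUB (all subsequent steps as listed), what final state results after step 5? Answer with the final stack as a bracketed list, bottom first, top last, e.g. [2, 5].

(re-executing from step 4 with the substitution; state before step 4: [-5, 58])
4 | SUB | [-63]
5 | SUB | [-63]

[-63]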